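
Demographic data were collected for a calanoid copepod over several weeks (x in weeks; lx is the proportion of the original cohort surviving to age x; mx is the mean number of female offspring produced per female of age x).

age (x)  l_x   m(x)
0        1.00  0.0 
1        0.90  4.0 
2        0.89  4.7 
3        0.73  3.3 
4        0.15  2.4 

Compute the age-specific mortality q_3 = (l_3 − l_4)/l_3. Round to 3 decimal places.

0.795

q_3 = (l_3 − l_4) / l_3 = (0.73 − 0.15) / 0.73
     = 0.58 / 0.73 = 0.794521… → 0.795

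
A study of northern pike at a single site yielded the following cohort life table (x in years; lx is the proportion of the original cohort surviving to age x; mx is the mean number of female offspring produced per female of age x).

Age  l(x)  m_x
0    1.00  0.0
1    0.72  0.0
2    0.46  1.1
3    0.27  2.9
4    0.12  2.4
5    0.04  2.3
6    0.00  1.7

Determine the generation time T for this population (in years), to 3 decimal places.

2.980

lx·mx: 0, 0, 0.506, 0.783, 0.288, 0.092, 0 → R0 = 1.669
x·lx·mx: 0, 0, 1.012, 2.349, 1.152, 0.46, 0 → Σ = 4.973
T = 4.973 / 1.669 = 2.979629… → 2.980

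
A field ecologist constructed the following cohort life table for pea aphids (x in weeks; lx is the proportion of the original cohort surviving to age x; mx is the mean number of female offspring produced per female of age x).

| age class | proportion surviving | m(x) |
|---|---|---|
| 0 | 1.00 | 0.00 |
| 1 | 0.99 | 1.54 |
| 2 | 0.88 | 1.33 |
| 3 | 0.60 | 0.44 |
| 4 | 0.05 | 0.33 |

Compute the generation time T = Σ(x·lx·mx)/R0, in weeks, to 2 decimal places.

lx·mx: 0, 1.5246, 1.1704, 0.264, 0.0165 → R0 = 2.9755
x·lx·mx: 0, 1.5246, 2.3408, 0.792, 0.066 → Σ = 4.7234
T = 4.7234 / 2.9755 = 1.587431… → 1.59

1.59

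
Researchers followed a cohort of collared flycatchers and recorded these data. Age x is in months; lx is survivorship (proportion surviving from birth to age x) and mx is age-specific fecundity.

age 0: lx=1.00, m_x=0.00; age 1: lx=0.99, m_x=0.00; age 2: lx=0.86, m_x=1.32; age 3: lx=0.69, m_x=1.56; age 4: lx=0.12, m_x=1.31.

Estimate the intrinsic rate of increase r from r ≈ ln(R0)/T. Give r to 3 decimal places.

R0 = Σ lx·mx = 0 + 0 + 1.1352 + 1.0764 + 0.1572 = 2.3688
Σ x·lx·mx = 6.1284; T = 6.1284/2.3688 = 2.58713…
r ≈ ln(R0)/T = ln(2.3688)/2.58713… = 0.33334… → 0.333

0.333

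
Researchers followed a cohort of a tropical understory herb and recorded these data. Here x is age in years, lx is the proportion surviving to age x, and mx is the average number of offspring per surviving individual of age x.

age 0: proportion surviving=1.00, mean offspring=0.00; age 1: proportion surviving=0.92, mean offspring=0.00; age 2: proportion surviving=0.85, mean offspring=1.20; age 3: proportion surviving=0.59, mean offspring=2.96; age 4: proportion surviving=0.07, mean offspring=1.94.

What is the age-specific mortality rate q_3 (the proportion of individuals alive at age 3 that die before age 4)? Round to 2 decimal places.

0.88

q_3 = (l_3 − l_4) / l_3 = (0.59 − 0.07) / 0.59
     = 0.52 / 0.59 = 0.881356… → 0.88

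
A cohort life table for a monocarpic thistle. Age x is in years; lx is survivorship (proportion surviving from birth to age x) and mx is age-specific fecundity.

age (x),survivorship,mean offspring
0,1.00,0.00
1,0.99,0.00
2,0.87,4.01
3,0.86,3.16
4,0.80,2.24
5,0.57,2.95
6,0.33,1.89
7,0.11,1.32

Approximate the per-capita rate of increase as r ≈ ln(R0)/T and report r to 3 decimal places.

R0 = Σ lx·mx = 0 + 0 + 3.4887 + 2.7176 + 1.792 + 1.6815 + 0.6237 + 0.1452 = 10.4487
Σ x·lx·mx = 35.4643; T = 35.4643/10.4487 = 3.39414…
r ≈ ln(R0)/T = ln(10.4487)/3.39414… = 0.69133… → 0.691

0.691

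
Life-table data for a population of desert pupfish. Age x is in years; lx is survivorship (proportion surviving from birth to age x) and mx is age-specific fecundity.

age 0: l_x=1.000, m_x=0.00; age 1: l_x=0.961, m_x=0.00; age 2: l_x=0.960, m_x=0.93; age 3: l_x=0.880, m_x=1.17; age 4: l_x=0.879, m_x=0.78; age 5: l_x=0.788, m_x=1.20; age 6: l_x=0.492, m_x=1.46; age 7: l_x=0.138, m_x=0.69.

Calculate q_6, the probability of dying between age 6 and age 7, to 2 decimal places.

q_6 = (l_6 − l_7) / l_6 = (0.492 − 0.138) / 0.492
     = 0.354 / 0.492 = 0.719512… → 0.72

0.72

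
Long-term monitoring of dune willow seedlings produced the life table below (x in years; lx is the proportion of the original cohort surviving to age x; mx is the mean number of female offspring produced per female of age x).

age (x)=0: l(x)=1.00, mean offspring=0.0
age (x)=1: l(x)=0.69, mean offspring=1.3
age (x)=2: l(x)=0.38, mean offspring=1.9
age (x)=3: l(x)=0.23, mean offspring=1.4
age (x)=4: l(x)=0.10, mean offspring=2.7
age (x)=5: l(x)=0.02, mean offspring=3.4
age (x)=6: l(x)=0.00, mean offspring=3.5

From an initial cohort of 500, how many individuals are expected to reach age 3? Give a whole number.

Expected survivors = N0 · l_3 = 500 × 0.23 = 115 → 115

115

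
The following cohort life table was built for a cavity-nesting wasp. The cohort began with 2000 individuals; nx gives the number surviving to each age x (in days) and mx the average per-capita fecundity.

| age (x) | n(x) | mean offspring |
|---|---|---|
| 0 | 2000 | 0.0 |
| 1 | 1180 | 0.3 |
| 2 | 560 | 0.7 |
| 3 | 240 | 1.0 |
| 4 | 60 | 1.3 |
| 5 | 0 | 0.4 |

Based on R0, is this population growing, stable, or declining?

lx = nx/n0 = nx/2000: 1, 0.59, 0.28, 0.12, 0.03, 0
R0 = Σ lx·mx = 0 + 0.177 + 0.196 + 0.12 + 0.039 + 0 = 0.532
R0 < 1, so the population is declining.

declining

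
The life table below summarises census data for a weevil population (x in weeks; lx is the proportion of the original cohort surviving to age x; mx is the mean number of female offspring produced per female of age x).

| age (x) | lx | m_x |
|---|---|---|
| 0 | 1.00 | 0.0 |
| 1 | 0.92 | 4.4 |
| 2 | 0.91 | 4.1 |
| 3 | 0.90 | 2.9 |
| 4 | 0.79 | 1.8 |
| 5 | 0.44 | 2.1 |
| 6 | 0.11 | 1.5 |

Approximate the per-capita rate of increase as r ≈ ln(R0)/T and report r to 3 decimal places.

R0 = Σ lx·mx = 0 + 4.048 + 3.731 + 2.61 + 1.422 + 0.924 + 0.165 = 12.9
Σ x·lx·mx = 30.638; T = 30.638/12.9 = 2.37504…
r ≈ ln(R0)/T = ln(12.9)/2.37504… = 1.07671… → 1.077

1.077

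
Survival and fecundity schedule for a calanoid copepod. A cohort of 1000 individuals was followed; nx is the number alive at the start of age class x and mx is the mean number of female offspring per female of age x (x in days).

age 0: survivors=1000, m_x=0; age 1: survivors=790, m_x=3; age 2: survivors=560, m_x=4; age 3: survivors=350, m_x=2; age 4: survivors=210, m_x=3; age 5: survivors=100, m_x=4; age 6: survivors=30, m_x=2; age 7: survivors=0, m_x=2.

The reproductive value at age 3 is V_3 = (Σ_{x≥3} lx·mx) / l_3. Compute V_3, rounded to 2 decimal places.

lx = nx/n0 = nx/1000: 1, 0.79, 0.56, 0.35, 0.21, 0.1, 0.03, 0
lx·mx for x ≥ 3: 0.7, 0.63, 0.4, 0.06, 0 → sum = 1.79
V_3 = 1.79 / l_3 = 1.79 / 0.35 = 5.114286… → 5.11

5.11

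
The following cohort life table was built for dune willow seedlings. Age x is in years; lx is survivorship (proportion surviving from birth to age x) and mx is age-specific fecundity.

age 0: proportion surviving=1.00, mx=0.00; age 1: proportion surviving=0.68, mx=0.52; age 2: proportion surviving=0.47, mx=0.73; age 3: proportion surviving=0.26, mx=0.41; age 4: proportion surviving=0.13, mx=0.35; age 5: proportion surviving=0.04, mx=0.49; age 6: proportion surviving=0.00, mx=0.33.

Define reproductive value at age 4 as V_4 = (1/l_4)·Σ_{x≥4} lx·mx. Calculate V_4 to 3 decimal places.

lx·mx for x ≥ 4: 0.0455, 0.0196, 0 → sum = 0.0651
V_4 = 0.0651 / l_4 = 0.0651 / 0.13 = 0.500769… → 0.501

0.501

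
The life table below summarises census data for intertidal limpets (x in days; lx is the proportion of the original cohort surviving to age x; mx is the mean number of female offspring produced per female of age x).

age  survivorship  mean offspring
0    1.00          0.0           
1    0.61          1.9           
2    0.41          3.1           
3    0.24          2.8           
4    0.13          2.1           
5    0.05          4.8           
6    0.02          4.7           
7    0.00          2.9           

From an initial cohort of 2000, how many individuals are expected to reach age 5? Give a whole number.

100

Expected survivors = N0 · l_5 = 2000 × 0.05 = 100 → 100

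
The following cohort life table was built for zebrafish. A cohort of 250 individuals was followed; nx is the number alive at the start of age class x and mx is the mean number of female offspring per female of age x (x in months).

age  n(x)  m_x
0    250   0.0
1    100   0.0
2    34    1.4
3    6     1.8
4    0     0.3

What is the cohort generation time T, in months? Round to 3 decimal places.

lx = nx/n0 = nx/250: 1, 0.4, 0.136, 0.024, 0
lx·mx: 0, 0, 0.1904, 0.0432, 0 → R0 = 0.2336
x·lx·mx: 0, 0, 0.3808, 0.1296, 0 → Σ = 0.5104
T = 0.5104 / 0.2336 = 2.184932… → 2.185

2.185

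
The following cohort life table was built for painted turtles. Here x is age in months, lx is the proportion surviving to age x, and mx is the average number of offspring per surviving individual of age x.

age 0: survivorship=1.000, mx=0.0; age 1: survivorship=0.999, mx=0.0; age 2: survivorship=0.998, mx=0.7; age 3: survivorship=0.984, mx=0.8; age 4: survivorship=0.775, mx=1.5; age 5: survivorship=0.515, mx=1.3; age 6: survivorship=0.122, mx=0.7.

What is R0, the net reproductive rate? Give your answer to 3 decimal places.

3.403

lx·mx by age: 0, 0, 0.6986, 0.7872, 1.1625, 0.6695, 0.0854
R0 = Σ lx·mx = 3.4032 → 3.403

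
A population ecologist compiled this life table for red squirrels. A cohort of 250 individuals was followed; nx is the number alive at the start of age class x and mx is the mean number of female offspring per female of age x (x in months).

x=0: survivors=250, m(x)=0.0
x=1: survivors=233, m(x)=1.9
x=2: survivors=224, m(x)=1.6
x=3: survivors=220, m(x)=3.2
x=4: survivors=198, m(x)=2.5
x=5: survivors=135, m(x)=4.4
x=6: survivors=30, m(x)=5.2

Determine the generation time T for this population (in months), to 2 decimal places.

lx = nx/n0 = nx/250: 1, 0.932, 0.896, 0.88, 0.792, 0.54, 0.12
lx·mx: 0, 1.7708, 1.4336, 2.816, 1.98, 2.376, 0.624 → R0 = 11.0004
x·lx·mx: 0, 1.7708, 2.8672, 8.448, 7.92, 11.88, 3.744 → Σ = 36.63
T = 36.63 / 11.0004 = 3.329879… → 3.33

3.33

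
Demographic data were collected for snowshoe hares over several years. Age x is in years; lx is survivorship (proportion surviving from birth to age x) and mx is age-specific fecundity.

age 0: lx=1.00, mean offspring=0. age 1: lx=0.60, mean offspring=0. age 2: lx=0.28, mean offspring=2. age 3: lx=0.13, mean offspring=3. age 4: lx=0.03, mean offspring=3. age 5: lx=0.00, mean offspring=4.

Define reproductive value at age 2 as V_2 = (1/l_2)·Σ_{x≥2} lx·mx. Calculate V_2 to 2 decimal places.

lx·mx for x ≥ 2: 0.56, 0.39, 0.09, 0 → sum = 1.04
V_2 = 1.04 / l_2 = 1.04 / 0.28 = 3.714286… → 3.71

3.71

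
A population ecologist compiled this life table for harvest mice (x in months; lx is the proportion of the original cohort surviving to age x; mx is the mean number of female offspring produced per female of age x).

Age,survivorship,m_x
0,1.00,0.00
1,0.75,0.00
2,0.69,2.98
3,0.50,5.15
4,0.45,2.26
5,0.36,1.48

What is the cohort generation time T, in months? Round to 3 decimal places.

lx·mx: 0, 0, 2.0562, 2.575, 1.017, 0.5328 → R0 = 6.181
x·lx·mx: 0, 0, 4.1124, 7.725, 4.068, 2.664 → Σ = 18.5694
T = 18.5694 / 6.181 = 3.004271… → 3.004

3.004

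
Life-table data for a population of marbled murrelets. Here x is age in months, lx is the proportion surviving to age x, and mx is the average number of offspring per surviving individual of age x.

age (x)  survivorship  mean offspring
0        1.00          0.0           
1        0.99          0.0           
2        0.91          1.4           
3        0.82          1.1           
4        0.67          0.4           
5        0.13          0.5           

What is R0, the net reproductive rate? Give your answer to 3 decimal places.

lx·mx by age: 0, 0, 1.274, 0.902, 0.268, 0.065
R0 = Σ lx·mx = 2.509 → 2.509

2.509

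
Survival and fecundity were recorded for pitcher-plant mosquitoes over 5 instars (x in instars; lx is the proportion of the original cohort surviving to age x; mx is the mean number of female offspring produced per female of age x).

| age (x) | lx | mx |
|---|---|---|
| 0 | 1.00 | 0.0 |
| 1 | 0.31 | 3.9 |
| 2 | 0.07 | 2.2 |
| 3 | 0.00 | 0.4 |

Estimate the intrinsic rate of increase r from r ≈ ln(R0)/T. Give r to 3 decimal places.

0.278

R0 = Σ lx·mx = 0 + 1.209 + 0.154 + 0 = 1.363
Σ x·lx·mx = 1.517; T = 1.517/1.363 = 1.11299…
r ≈ ln(R0)/T = ln(1.363)/1.11299… = 0.27825… → 0.278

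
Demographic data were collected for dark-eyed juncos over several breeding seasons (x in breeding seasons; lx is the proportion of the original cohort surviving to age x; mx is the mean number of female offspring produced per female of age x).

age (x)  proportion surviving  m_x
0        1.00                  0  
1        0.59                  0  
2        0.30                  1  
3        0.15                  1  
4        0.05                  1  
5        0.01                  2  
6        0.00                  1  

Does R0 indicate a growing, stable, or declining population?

declining

R0 = Σ lx·mx = 0 + 0 + 0.3 + 0.15 + 0.05 + 0.02 + 0 = 0.52
R0 < 1, so the population is declining.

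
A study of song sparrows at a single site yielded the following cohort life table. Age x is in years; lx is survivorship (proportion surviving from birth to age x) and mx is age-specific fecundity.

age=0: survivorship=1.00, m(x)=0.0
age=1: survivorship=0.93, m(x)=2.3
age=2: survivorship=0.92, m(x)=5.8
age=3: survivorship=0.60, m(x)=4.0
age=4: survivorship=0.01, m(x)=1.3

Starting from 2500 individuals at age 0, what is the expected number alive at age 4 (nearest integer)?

25

Expected survivors = N0 · l_4 = 2500 × 0.01 = 25 → 25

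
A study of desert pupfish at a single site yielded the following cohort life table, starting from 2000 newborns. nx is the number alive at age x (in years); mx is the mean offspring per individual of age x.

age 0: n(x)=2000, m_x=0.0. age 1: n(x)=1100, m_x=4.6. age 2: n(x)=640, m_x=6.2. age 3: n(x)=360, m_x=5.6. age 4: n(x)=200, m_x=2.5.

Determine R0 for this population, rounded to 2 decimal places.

5.77

lx = nx/n0 = nx/2000: 1, 0.55, 0.32, 0.18, 0.1
lx·mx by age: 0, 2.53, 1.984, 1.008, 0.25
R0 = Σ lx·mx = 5.772 → 5.77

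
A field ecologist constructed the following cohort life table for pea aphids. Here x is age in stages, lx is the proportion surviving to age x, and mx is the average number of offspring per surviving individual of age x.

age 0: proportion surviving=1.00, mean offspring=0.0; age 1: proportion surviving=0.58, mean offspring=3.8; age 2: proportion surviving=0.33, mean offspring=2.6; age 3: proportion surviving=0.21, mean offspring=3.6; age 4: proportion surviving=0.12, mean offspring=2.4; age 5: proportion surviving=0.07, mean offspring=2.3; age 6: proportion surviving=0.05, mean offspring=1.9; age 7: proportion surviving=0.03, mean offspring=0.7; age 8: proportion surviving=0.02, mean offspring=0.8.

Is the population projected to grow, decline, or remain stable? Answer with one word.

R0 = Σ lx·mx = 0 + 2.204 + 0.858 + 0.756 + 0.288 + 0.161 + 0.095 + 0.021 + 0.016 = 4.399
R0 > 1, so the population is growing.

growing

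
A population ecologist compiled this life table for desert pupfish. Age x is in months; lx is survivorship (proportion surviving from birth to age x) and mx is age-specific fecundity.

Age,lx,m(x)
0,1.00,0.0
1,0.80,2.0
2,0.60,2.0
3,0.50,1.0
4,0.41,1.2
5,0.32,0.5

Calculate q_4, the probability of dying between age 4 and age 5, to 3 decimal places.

q_4 = (l_4 − l_5) / l_4 = (0.41 − 0.32) / 0.41
     = 0.09 / 0.41 = 0.219512… → 0.220

0.220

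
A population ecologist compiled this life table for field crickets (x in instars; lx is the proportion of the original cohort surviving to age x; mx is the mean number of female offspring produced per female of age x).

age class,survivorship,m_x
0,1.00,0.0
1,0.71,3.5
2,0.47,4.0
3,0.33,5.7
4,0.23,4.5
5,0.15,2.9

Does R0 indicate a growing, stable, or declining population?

growing

R0 = Σ lx·mx = 0 + 2.485 + 1.88 + 1.881 + 1.035 + 0.435 = 7.716
R0 > 1, so the population is growing.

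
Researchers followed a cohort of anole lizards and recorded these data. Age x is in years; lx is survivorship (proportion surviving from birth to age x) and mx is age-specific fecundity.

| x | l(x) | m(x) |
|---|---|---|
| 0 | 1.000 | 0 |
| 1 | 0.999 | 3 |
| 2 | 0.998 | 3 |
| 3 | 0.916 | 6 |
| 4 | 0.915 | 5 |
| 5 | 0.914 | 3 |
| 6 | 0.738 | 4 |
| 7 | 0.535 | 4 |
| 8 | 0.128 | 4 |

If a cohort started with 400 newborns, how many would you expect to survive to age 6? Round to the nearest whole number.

Expected survivors = N0 · l_6 = 400 × 0.738 = 295.2 → 295

295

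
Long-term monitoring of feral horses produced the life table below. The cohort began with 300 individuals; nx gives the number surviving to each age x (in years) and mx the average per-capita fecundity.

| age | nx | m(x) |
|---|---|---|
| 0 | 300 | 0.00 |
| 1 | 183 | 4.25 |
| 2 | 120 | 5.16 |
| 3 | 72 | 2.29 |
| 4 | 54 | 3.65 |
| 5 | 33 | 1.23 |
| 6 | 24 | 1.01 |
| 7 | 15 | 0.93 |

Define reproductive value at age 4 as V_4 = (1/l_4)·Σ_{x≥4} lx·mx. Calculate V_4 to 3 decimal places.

lx = nx/n0 = nx/300: 1, 0.61, 0.4, 0.24, 0.18, 0.11, 0.08, 0.05
lx·mx for x ≥ 4: 0.657, 0.1353, 0.0808, 0.0465 → sum = 0.9196
V_4 = 0.9196 / l_4 = 0.9196 / 0.18 = 5.108889… → 5.109

5.109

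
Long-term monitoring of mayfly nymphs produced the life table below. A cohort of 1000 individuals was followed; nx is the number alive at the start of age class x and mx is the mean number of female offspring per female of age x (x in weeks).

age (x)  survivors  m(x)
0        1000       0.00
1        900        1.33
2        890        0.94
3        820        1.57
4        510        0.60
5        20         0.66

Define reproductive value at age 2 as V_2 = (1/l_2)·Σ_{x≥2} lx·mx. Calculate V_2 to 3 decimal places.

lx = nx/n0 = nx/1000: 1, 0.9, 0.89, 0.82, 0.51, 0.02
lx·mx for x ≥ 2: 0.8366, 1.2874, 0.306, 0.0132 → sum = 2.4432
V_2 = 2.4432 / l_2 = 2.4432 / 0.89 = 2.745169… → 2.745

2.745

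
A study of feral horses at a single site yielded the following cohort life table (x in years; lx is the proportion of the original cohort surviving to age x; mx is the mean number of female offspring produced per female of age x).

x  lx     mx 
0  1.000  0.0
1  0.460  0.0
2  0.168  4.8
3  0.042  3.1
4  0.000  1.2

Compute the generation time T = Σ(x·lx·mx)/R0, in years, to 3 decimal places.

lx·mx: 0, 0, 0.8064, 0.1302, 0 → R0 = 0.9366
x·lx·mx: 0, 0, 1.6128, 0.3906, 0 → Σ = 2.0034
T = 2.0034 / 0.9366 = 2.139013… → 2.139

2.139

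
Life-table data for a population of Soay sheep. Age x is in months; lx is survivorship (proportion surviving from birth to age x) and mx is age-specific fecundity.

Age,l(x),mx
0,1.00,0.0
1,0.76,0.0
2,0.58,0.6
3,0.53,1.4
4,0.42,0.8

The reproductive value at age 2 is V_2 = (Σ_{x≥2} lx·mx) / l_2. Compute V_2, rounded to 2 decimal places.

lx·mx for x ≥ 2: 0.348, 0.742, 0.336 → sum = 1.426
V_2 = 1.426 / l_2 = 1.426 / 0.58 = 2.458621… → 2.46

2.46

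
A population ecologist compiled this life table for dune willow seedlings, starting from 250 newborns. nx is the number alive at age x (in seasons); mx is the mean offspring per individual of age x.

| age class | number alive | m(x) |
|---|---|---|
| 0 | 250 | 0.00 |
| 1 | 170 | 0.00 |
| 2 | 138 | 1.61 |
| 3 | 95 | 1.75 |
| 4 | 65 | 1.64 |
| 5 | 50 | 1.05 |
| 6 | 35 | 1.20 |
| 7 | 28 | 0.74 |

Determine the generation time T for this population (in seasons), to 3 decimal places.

lx = nx/n0 = nx/250: 1, 0.68, 0.552, 0.38, 0.26, 0.2, 0.14, 0.112
lx·mx: 0, 0, 0.88872, 0.665, 0.4264, 0.21, 0.168, 0.08288 → R0 = 2.441
x·lx·mx: 0, 0, 1.77744, 1.995, 1.7056, 1.05, 1.008, 0.58016 → Σ = 8.1162
T = 8.1162 / 2.441 = 3.324949… → 3.325

3.325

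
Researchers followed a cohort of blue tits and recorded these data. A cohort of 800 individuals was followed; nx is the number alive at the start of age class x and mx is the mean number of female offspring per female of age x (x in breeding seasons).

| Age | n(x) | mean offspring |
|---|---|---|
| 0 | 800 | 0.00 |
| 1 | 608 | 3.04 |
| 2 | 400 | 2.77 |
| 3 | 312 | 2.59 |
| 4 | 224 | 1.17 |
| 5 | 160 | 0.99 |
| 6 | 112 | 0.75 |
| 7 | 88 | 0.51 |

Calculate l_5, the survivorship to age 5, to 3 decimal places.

0.200

l_5 = n_5/n_0 = 160/800 = 0.2 → 0.200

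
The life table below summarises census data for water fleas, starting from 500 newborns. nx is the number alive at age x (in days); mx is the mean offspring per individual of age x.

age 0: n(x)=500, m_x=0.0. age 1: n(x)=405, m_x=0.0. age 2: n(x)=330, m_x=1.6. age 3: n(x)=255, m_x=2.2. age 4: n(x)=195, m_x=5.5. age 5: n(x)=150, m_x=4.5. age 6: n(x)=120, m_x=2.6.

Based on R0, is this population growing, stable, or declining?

lx = nx/n0 = nx/500: 1, 0.81, 0.66, 0.51, 0.39, 0.3, 0.24
R0 = Σ lx·mx = 0 + 0 + 1.056 + 1.122 + 2.145 + 1.35 + 0.624 = 6.297
R0 > 1, so the population is growing.

growing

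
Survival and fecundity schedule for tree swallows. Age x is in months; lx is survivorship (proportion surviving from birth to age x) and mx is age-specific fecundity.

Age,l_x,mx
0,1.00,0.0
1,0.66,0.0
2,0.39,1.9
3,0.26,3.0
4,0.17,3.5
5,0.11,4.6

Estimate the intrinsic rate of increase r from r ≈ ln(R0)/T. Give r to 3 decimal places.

R0 = Σ lx·mx = 0 + 0 + 0.741 + 0.78 + 0.595 + 0.506 = 2.622
Σ x·lx·mx = 8.732; T = 8.732/2.622 = 3.33028…
r ≈ ln(R0)/T = ln(2.622)/3.33028… = 0.28945… → 0.289

0.289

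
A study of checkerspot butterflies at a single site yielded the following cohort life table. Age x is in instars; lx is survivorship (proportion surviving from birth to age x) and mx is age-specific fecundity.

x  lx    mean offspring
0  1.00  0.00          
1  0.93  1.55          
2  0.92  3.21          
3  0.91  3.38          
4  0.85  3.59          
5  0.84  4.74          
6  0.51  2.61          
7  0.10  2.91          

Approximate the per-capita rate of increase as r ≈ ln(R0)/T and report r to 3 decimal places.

R0 = Σ lx·mx = 0 + 1.4415 + 2.9532 + 3.0758 + 3.0515 + 3.9816 + 1.3311 + 0.291 = 16.1257
Σ x·lx·mx = 58.7129; T = 58.7129/16.1257 = 3.64095…
r ≈ ln(R0)/T = ln(16.1257)/3.64095… = 0.76365… → 0.764

0.764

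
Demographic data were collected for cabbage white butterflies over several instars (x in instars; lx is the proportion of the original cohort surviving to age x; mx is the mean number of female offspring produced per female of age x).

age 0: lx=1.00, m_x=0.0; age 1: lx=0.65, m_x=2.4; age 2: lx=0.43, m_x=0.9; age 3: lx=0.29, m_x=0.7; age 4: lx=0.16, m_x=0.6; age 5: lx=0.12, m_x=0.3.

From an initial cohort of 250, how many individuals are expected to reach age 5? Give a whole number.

Expected survivors = N0 · l_5 = 250 × 0.12 = 30 → 30

30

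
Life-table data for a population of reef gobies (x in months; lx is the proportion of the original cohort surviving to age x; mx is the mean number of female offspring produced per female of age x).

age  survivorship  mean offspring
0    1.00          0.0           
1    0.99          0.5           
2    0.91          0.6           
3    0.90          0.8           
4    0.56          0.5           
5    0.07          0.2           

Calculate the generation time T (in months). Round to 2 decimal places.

lx·mx: 0, 0.495, 0.546, 0.72, 0.28, 0.014 → R0 = 2.055
x·lx·mx: 0, 0.495, 1.092, 2.16, 1.12, 0.07 → Σ = 4.937
T = 4.937 / 2.055 = 2.402433… → 2.40

2.40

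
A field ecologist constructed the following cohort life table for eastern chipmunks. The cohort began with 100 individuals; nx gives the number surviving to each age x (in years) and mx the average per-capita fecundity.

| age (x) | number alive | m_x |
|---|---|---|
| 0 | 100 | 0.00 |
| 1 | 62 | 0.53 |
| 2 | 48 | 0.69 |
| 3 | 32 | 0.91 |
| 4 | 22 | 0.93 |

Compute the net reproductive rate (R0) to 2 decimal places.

lx = nx/n0 = nx/100: 1, 0.62, 0.48, 0.32, 0.22
lx·mx by age: 0, 0.3286, 0.3312, 0.2912, 0.2046
R0 = Σ lx·mx = 1.1556 → 1.16

1.16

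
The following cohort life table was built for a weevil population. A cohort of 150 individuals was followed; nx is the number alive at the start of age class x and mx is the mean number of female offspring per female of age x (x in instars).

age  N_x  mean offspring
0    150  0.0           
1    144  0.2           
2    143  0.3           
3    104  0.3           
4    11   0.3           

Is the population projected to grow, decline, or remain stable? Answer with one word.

declining

lx = nx/n0 = nx/150: 1, 0.96, 0.95333…, 0.69333…, 0.07333…
R0 = Σ lx·mx = 0 + 0.192 + 0.286… + 0.208… + 0.022… = 0.708…
R0 < 1, so the population is declining.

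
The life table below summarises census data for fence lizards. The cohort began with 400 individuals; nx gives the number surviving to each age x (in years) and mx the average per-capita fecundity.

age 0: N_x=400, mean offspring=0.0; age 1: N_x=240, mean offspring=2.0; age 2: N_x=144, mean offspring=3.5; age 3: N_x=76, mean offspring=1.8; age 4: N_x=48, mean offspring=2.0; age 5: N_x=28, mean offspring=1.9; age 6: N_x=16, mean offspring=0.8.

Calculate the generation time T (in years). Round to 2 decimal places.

2.05

lx = nx/n0 = nx/400: 1, 0.6, 0.36, 0.19, 0.12, 0.07, 0.04
lx·mx: 0, 1.2, 1.26, 0.342, 0.24, 0.133, 0.032 → R0 = 3.207
x·lx·mx: 0, 1.2, 2.52, 1.026, 0.96, 0.665, 0.192 → Σ = 6.563
T = 6.563 / 3.207 = 2.046461… → 2.05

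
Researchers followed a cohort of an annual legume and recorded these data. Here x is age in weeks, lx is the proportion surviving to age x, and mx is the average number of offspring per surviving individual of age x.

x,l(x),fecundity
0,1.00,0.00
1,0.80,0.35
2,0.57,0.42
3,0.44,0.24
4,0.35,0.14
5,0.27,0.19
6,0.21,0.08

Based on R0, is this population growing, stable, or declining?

R0 = Σ lx·mx = 0 + 0.28 + 0.2394 + 0.1056 + 0.049 + 0.0513 + 0.0168 = 0.7421
R0 < 1, so the population is declining.

declining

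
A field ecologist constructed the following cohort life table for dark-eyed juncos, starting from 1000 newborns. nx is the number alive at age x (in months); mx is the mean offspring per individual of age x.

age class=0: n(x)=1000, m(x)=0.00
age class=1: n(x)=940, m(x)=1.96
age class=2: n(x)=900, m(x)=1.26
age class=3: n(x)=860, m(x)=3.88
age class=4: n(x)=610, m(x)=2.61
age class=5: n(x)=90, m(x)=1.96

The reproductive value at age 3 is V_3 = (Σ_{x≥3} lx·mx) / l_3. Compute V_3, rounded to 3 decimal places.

lx = nx/n0 = nx/1000: 1, 0.94, 0.9, 0.86, 0.61, 0.09
lx·mx for x ≥ 3: 3.3368, 1.5921, 0.1764 → sum = 5.1053
V_3 = 5.1053 / l_3 = 5.1053 / 0.86 = 5.936395… → 5.936

5.936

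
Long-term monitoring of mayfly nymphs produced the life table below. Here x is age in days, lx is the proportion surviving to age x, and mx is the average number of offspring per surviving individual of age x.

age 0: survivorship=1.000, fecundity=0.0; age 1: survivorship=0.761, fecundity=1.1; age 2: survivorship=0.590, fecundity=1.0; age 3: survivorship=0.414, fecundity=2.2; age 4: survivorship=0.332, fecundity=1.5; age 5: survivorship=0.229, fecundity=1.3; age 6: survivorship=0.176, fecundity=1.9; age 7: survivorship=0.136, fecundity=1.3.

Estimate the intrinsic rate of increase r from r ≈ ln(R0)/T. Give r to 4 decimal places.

R0 = Σ lx·mx = 0 + 0.8371 + 0.59 + 0.9108 + 0.498 + 0.2977 + 0.3344 + 0.1768 = 3.6448
Σ x·lx·mx = 11.474; T = 11.474/3.6448 = 3.14805…
r ≈ ln(R0)/T = ln(3.6448)/3.14805… = 0.410827… → 0.4108

0.4108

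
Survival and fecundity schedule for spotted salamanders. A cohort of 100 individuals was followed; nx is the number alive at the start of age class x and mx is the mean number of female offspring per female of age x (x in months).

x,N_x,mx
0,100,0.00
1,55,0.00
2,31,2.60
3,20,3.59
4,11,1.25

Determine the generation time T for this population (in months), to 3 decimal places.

2.598

lx = nx/n0 = nx/100: 1, 0.55, 0.31, 0.2, 0.11
lx·mx: 0, 0, 0.806, 0.718, 0.1375 → R0 = 1.6615
x·lx·mx: 0, 0, 1.612, 2.154, 0.55 → Σ = 4.316
T = 4.316 / 1.6615 = 2.597653… → 2.598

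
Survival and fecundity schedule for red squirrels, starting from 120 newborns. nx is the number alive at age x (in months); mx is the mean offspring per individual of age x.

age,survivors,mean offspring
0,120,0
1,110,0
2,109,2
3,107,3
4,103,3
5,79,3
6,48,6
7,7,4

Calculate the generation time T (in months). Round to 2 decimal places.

4.10

lx = nx/n0 = nx/120: 1, 0.91667…, 0.90833…, 0.89167…, 0.85833…, 0.65833…, 0.4, 0.05833…
lx·mx: 0, 0, 1.816667…, 2.675…, 2.575…, 1.975…, 2.4, 0.233333… → R0 = 11.675…
x·lx·mx: 0, 0, 3.633333…, 8.025…, 10.3…, 9.875…, 14.4, 1.633333… → Σ = 47.866667…
T = 47.866667… / 11.675… = 4.099929… → 4.10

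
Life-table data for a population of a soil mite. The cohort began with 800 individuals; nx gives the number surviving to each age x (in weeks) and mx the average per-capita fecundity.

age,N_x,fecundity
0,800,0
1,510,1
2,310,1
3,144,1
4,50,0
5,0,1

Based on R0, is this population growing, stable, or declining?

growing

lx = nx/n0 = nx/800: 1, 0.6375, 0.3875, 0.18, 0.0625, 0
R0 = Σ lx·mx = 0 + 0.6375 + 0.3875 + 0.18 + 0 + 0 = 1.205
R0 > 1, so the population is growing.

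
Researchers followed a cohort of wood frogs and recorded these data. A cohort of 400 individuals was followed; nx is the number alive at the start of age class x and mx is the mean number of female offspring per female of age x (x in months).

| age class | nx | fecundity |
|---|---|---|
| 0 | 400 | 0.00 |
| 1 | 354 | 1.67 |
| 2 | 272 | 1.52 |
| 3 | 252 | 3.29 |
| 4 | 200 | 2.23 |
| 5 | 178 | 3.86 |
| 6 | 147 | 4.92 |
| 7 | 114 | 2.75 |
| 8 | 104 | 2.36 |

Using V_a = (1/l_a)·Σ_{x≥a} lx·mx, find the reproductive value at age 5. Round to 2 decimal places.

lx = nx/n0 = nx/400: 1, 0.885, 0.68, 0.63, 0.5, 0.445, 0.3675, 0.285, 0.26
lx·mx for x ≥ 5: 1.7177, 1.8081, 0.78375, 0.6136 → sum = 4.92315
V_5 = 4.92315 / l_5 = 4.92315 / 0.445 = 11.063258… → 11.06

11.06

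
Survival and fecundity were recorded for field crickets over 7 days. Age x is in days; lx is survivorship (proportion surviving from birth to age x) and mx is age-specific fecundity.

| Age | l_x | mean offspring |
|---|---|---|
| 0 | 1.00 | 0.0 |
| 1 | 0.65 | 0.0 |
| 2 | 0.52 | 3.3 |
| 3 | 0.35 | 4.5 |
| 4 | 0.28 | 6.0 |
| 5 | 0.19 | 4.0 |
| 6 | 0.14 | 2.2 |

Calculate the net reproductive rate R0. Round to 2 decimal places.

lx·mx by age: 0, 0, 1.716, 1.575, 1.68, 0.76, 0.308
R0 = Σ lx·mx = 6.039 → 6.04

6.04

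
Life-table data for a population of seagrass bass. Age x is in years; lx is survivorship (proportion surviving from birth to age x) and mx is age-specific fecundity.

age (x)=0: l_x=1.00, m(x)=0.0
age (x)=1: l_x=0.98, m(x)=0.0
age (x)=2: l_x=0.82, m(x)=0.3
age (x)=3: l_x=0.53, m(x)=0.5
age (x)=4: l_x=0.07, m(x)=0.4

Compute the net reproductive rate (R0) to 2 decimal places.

0.54

lx·mx by age: 0, 0, 0.246, 0.265, 0.028
R0 = Σ lx·mx = 0.539 → 0.54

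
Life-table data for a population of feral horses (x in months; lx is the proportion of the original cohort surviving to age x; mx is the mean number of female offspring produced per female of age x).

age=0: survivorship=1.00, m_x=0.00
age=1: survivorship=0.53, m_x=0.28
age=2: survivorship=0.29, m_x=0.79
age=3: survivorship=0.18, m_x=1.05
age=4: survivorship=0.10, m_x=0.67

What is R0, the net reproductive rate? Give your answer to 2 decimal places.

0.63

lx·mx by age: 0, 0.1484, 0.2291, 0.189, 0.067
R0 = Σ lx·mx = 0.6335 → 0.63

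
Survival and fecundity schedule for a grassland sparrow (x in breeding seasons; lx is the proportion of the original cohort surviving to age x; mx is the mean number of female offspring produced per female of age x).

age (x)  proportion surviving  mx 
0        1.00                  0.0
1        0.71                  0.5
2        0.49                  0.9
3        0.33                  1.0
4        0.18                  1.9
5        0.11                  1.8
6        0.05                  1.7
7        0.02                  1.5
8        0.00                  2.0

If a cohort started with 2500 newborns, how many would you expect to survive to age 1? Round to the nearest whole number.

Expected survivors = N0 · l_1 = 2500 × 0.71 = 1775 → 1775

1775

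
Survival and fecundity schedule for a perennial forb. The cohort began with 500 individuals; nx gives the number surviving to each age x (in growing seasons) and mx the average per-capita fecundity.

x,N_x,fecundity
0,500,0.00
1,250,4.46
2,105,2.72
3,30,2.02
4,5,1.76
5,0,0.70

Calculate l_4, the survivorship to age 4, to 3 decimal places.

0.010

l_4 = n_4/n_0 = 5/500 = 0.01 → 0.010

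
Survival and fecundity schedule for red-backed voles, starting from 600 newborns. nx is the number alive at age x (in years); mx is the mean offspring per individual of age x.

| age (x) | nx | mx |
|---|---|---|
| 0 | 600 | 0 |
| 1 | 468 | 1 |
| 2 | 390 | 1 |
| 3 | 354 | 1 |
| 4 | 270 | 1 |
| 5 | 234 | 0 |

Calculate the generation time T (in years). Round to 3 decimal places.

2.287

lx = nx/n0 = nx/600: 1, 0.78, 0.65, 0.59, 0.45, 0.39
lx·mx: 0, 0.78, 0.65, 0.59, 0.45, 0 → R0 = 2.47
x·lx·mx: 0, 0.78, 1.3, 1.77, 1.8, 0 → Σ = 5.65
T = 5.65 / 2.47 = 2.287449… → 2.287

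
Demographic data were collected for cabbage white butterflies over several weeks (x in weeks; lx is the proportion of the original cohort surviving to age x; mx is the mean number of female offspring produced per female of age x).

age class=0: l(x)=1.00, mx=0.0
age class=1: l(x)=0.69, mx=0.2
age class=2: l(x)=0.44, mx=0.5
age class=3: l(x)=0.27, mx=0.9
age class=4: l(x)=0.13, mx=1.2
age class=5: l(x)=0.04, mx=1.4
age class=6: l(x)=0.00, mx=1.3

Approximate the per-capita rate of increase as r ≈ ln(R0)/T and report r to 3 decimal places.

R0 = Σ lx·mx = 0 + 0.138 + 0.22 + 0.243 + 0.156 + 0.056 + 0 = 0.813
Σ x·lx·mx = 2.211; T = 2.211/0.813 = 2.71956…
r ≈ ln(R0)/T = ln(0.813)/2.71956… = -0.07612… → -0.076

-0.076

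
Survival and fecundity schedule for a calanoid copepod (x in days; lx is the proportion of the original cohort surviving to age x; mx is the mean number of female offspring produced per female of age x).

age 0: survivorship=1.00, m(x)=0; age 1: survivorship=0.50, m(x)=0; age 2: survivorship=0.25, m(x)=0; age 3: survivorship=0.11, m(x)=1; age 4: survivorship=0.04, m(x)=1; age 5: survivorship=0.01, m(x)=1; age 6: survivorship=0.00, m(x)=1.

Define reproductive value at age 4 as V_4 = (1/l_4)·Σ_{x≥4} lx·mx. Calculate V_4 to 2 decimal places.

1.25

lx·mx for x ≥ 4: 0.04, 0.01, 0 → sum = 0.05
V_4 = 0.05 / l_4 = 0.05 / 0.04 = 1.25 → 1.25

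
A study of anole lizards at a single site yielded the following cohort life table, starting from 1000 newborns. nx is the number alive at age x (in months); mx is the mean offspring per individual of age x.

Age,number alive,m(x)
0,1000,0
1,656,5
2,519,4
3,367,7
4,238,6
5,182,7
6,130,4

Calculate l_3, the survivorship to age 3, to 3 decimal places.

l_3 = n_3/n_0 = 367/1000 = 0.367 → 0.367

0.367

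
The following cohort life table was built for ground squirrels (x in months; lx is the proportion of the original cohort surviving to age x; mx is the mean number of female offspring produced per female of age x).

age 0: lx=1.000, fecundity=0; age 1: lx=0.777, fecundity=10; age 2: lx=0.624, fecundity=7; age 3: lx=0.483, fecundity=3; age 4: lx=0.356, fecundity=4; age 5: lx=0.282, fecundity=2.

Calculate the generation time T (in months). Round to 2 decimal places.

lx·mx: 0, 7.77, 4.368, 1.449, 1.424, 0.564 → R0 = 15.575
x·lx·mx: 0, 7.77, 8.736, 4.347, 5.696, 2.82 → Σ = 29.369
T = 29.369 / 15.575 = 1.88565… → 1.89

1.89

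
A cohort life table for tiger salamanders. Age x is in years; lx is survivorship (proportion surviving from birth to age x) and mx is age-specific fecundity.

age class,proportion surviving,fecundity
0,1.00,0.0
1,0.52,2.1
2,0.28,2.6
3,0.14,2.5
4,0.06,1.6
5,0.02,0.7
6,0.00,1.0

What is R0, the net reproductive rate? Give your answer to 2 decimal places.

lx·mx by age: 0, 1.092, 0.728, 0.35, 0.096, 0.014, 0
R0 = Σ lx·mx = 2.28 → 2.28

2.28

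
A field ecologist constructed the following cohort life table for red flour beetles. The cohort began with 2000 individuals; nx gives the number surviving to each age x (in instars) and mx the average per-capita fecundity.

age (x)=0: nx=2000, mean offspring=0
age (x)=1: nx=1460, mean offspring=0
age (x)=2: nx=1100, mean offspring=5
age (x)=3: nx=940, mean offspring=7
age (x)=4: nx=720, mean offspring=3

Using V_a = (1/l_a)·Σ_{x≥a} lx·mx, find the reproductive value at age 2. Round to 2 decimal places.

12.95

lx = nx/n0 = nx/2000: 1, 0.73, 0.55, 0.47, 0.36
lx·mx for x ≥ 2: 2.75, 3.29, 1.08 → sum = 7.12
V_2 = 7.12 / l_2 = 7.12 / 0.55 = 12.945455… → 12.95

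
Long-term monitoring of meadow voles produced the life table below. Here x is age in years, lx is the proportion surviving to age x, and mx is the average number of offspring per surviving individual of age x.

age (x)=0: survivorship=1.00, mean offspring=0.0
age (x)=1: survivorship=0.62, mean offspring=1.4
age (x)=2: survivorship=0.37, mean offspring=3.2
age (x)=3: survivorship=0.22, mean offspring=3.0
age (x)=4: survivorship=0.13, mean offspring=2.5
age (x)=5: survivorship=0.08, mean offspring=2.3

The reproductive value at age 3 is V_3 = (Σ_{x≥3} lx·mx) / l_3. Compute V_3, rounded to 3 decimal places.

5.314

lx·mx for x ≥ 3: 0.66, 0.325, 0.184 → sum = 1.169
V_3 = 1.169 / l_3 = 1.169 / 0.22 = 5.313636… → 5.314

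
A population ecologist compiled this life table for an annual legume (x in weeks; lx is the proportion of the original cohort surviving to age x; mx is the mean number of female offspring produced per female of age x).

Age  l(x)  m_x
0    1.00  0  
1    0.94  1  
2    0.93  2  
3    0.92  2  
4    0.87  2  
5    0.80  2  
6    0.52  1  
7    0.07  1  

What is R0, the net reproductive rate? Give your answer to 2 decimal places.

lx·mx by age: 0, 0.94, 1.86, 1.84, 1.74, 1.6, 0.52, 0.07
R0 = Σ lx·mx = 8.57 → 8.57

8.57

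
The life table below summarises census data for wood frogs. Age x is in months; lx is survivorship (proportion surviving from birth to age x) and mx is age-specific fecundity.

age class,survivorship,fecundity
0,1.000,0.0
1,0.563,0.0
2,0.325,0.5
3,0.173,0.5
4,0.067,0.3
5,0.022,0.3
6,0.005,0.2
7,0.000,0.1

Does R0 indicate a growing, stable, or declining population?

R0 = Σ lx·mx = 0 + 0 + 0.1625 + 0.0865 + 0.0201 + 0.0066 + 0.001 + 0 = 0.2767
R0 < 1, so the population is declining.

declining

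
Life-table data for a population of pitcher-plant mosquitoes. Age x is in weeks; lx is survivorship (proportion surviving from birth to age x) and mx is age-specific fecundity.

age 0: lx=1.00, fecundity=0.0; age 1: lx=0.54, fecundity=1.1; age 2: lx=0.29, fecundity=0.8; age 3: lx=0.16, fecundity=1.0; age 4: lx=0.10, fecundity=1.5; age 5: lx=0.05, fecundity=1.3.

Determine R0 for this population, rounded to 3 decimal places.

lx·mx by age: 0, 0.594, 0.232, 0.16, 0.15, 0.065
R0 = Σ lx·mx = 1.201 → 1.201

1.201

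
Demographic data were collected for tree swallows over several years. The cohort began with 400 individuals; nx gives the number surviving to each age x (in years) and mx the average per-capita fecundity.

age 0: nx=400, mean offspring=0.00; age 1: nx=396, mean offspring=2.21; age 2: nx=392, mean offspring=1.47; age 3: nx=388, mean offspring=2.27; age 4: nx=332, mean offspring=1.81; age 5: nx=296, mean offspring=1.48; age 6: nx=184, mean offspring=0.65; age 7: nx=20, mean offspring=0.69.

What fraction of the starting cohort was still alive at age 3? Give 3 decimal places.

l_3 = n_3/n_0 = 388/400 = 0.97 → 0.970

0.970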